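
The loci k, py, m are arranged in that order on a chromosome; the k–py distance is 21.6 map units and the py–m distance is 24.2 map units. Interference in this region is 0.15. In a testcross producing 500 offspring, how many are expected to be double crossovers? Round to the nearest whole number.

22

Map distances give recombination frequencies of 0.216 and 0.242 for the two intervals.
With interference 0.15 (so coincidence = 0.85), expected double-crossover frequency = 0.216 × 0.242 × 0.85 = 0.04443.
Expected number = 0.04443 × 500 = 22.22 ≈ 22.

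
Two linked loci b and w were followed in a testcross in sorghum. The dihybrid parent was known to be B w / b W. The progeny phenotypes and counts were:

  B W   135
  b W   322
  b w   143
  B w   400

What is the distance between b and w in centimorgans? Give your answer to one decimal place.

The recombinant classes are B W and b w: 135 + 143 = 278.
Recombination frequency = 278/1000 = 0.2780 ≈ 27.8%, i.e. 27.8 centimorgans.

27.8 centimorgans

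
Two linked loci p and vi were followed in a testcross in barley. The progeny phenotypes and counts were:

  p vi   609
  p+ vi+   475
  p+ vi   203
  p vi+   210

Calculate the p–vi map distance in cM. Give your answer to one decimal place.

27.6 cM

The two most frequent classes, p+ vi+ (475) and p vi (609), are the parental types, so the F1 was p+ vi+ / p vi.
The recombinant classes are p+ vi and p vi+: 203 + 210 = 413.
Recombination frequency = 413/1497 = 0.2759 ≈ 27.6%, i.e. 27.6 cM.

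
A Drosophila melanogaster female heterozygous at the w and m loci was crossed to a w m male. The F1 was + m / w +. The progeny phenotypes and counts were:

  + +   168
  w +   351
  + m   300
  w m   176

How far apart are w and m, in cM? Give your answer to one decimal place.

34.6 cM

The recombinant classes are + + and w m: 168 + 176 = 344.
Recombination frequency = 344/995 = 0.3457 ≈ 34.6%, i.e. 34.6 cM.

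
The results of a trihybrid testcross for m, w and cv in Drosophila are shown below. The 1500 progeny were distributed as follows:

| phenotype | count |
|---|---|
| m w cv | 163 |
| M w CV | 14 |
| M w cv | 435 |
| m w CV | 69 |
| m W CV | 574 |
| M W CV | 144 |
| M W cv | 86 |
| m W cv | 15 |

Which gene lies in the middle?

cv

The two most frequent reciprocal classes, m W CV and M w cv, are the parental types, so the F1 was m W CV / M w cv.
The two rarest classes, m W cv and M w CV, are the double crossovers. Comparing them with the parentals, only the cv allele has switched, so cv is the middle locus and the order is w – cv – m.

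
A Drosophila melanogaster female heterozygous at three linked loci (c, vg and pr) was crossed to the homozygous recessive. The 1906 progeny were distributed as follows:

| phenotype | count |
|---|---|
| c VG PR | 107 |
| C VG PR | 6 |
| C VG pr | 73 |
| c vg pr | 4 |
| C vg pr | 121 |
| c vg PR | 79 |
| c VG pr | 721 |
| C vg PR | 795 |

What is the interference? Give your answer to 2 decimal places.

0.51

The two most frequent reciprocal classes, C vg PR and c VG pr, are the parental types, so the F1 was C vg PR / c VG pr.
The two rarest classes, C VG PR and c vg pr, are the double crossovers. Comparing them with the parentals, only the vg allele has switched, so vg is the middle locus and the order is c – vg – pr.
c–vg: (152 + 10)/1906 = 0.0850; vg–pr: (228 + 10)/1906 = 0.1249.
Expected DCO frequency = 0.0850 × 0.1249 ≈ 0.01062; observed = 10/1906 ≈ 0.00525.
Coefficient of coincidence = 0.00525/0.01062 ≈ 0.49; interference = 1 − 0.49 = 0.51.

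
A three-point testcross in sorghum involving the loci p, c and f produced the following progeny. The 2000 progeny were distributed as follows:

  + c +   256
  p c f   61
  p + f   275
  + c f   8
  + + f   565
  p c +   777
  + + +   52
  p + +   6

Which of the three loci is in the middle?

The two most frequent reciprocal classes, + + f and p c +, are the parental types, so the F1 was + + f / p c +.
The two rarest classes, + c f and p + +, are the double crossovers. Comparing them with the parentals, only the c allele has switched, so c is the middle locus and the order is f – c – p.

c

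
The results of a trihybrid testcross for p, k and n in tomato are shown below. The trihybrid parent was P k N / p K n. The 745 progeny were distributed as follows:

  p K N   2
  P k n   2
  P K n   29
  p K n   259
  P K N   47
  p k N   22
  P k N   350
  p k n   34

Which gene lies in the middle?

n

The two rarest classes, P k n and p K N, are the double crossovers. Comparing them with the parentals, only the n allele has switched, so n is the middle locus and the order is k – n – p.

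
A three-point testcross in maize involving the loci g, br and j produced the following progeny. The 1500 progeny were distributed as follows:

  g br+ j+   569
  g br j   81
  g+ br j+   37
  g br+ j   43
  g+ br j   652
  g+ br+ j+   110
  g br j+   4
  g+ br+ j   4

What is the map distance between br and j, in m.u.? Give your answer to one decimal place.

The two most frequent reciprocal classes, g br+ j+ and g+ br j, are the parental types, so the F1 was g br+ j+ / g+ br j.
The two rarest classes, g br j+ and g+ br+ j, are the double crossovers. Comparing them with the parentals, only the br allele has switched, so br is the middle locus and the order is j – br – g.
Crossovers in the j–br interval produce the single-crossover classes g br+ j and g+ br j+ (43 + 37 = 80) plus the double crossovers (8).
RF(j–br) = (80 + 8) / 1500 = 88/1500 = 0.0587 → 5.9 m.u.

5.9 m.u.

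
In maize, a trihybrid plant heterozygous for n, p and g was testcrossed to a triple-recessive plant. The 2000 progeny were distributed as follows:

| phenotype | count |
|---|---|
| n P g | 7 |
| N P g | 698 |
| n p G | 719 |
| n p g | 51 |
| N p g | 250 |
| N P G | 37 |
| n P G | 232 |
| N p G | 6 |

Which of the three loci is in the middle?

n

The two most frequent reciprocal classes, N P g and n p G, are the parental types, so the F1 was N P g / n p G.
The two rarest classes, n P g and N p G, are the double crossovers. Comparing them with the parentals, only the n allele has switched, so n is the middle locus and the order is p – n – g.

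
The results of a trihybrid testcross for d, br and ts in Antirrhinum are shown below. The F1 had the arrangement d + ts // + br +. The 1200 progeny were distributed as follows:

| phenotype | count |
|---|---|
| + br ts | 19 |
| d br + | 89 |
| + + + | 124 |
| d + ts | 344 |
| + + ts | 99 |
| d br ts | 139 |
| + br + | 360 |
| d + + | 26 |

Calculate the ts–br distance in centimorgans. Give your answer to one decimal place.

25.7 centimorgans

The two rarest classes, d + + and + br ts, are the double crossovers. Comparing them with the parentals, only the ts allele has switched, so ts is the middle locus and the order is d – ts – br.
Crossovers in the ts–br interval produce the single-crossover classes d br ts and + + + (139 + 124 = 263) plus the double crossovers (45).
RF(ts–br) = (263 + 45) / 1200 = 308/1200 = 0.2567 → 25.7 centimorgans.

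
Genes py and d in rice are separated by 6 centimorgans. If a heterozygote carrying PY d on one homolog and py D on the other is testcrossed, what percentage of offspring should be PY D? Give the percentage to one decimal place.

A map distance of 6 centimorgans corresponds to a recombination frequency of 0.060.
The F1 is PY d / py D, so PY D is a recombinant gamete class with expected frequency r/2 = 0.060/2 = 0.0300.
That is 0.0300 = 3.0% of the progeny.

3.0%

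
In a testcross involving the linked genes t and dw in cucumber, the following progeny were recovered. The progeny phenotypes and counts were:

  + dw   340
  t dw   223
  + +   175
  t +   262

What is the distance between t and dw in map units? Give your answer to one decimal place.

The two most frequent classes, + dw (340) and t + (262), are the parental types, so the F1 was + dw / t +.
The recombinant classes are + + and t dw: 175 + 223 = 398.
Recombination frequency = 398/1000 = 0.3980 ≈ 39.8%, i.e. 39.8 map units.

39.8 map units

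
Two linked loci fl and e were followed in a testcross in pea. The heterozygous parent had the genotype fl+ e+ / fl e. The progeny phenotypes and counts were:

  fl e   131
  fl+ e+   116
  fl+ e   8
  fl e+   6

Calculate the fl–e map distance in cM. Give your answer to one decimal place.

The recombinant classes are fl+ e and fl e+: 8 + 6 = 14.
Recombination frequency = 14/261 = 0.0536 ≈ 5.4%, i.e. 5.4 cM.

5.4 cM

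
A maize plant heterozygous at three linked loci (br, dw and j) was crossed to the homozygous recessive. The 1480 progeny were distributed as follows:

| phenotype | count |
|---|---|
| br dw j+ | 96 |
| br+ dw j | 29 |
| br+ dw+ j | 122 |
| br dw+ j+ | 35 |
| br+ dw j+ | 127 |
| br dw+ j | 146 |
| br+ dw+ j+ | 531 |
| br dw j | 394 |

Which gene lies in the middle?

br

The two most frequent reciprocal classes, br+ dw+ j+ and br dw j, are the parental types, so the F1 was br+ dw+ j+ / br dw j.
The two rarest classes, br dw+ j+ and br+ dw j, are the double crossovers. Comparing them with the parentals, only the br allele has switched, so br is the middle locus and the order is dw – br – j.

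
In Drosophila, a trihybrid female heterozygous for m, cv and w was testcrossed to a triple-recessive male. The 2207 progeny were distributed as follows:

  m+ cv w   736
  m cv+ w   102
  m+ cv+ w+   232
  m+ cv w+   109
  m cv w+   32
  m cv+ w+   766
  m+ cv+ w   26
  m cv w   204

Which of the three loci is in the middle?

The two most frequent reciprocal classes, m cv+ w+ and m+ cv w, are the parental types, so the F1 was m cv+ w+ / m+ cv w.
The two rarest classes, m cv w+ and m+ cv+ w, are the double crossovers. Comparing them with the parentals, only the cv allele has switched, so cv is the middle locus and the order is w – cv – m.

cv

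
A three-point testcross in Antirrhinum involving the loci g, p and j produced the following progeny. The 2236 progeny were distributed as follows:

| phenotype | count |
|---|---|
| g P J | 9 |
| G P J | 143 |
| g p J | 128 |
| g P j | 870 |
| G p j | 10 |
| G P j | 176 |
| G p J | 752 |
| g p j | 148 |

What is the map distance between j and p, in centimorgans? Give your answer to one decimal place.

The two most frequent reciprocal classes, g P j and G p J, are the parental types, so the F1 was g P j / G p J.
The two rarest classes, g P J and G p j, are the double crossovers. Comparing them with the parentals, only the j allele has switched, so j is the middle locus and the order is p – j – g.
Crossovers in the p–j interval produce the single-crossover classes g p j and G P J (148 + 143 = 291) plus the double crossovers (19).
RF(p–j) = (291 + 19) / 2236 = 310/2236 = 0.1386 → 13.9 centimorgans.

13.9 centimorgans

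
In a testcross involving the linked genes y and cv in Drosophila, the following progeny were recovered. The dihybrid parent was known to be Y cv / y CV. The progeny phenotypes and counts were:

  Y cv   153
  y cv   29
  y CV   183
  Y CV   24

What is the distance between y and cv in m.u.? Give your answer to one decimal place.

The recombinant classes are Y CV and y cv: 24 + 29 = 53.
Recombination frequency = 53/389 = 0.1362 ≈ 13.6%, i.e. 13.6 m.u.

13.6 m.u.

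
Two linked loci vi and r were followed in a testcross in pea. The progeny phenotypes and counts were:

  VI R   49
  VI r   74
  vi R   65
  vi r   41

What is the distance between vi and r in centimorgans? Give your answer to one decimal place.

The two most frequent classes, VI r (74) and vi R (65), are the parental types, so the F1 was VI r / vi R.
The recombinant classes are VI R and vi r: 49 + 41 = 90.
Recombination frequency = 90/229 = 0.3930 ≈ 39.3%, i.e. 39.3 centimorgans.

39.3 centimorgans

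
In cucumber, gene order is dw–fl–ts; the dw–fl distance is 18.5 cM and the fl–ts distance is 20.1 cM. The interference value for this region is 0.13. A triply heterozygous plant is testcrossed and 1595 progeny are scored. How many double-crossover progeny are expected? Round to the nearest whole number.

Map distances give recombination frequencies of 0.185 and 0.201 for the two intervals.
With interference 0.13 (so coincidence = 0.87), expected double-crossover frequency = 0.185 × 0.201 × 0.87 = 0.03235.
Expected number = 0.03235 × 1595 = 51.60 ≈ 52.

52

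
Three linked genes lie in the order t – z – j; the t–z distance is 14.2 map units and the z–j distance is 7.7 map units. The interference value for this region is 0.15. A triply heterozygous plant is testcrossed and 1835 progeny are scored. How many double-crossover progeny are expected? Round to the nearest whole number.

Map distances give recombination frequencies of 0.142 and 0.077 for the two intervals.
With interference 0.15 (so coincidence = 0.85), expected double-crossover frequency = 0.142 × 0.077 × 0.85 = 0.00929.
Expected number = 0.00929 × 1835 = 17.05 ≈ 17.

17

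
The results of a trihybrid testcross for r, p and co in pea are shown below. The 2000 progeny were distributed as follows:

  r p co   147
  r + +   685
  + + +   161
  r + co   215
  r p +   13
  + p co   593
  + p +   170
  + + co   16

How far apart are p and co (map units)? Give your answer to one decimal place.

20.7 map units

The two most frequent reciprocal classes, r + + and + p co, are the parental types, so the F1 was r + + / + p co.
The two rarest classes, r p + and + + co, are the double crossovers. Comparing them with the parentals, only the p allele has switched, so p is the middle locus and the order is r – p – co.
Crossovers in the p–co interval produce the single-crossover classes r + co and + p + (215 + 170 = 385) plus the double crossovers (29).
RF(p–co) = (385 + 29) / 2000 = 414/2000 = 0.2070 → 20.7 map units.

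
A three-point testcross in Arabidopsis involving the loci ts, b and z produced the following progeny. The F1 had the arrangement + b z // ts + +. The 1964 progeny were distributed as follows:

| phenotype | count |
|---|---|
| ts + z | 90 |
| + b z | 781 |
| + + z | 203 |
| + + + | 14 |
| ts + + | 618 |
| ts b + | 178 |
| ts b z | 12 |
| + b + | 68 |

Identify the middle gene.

The two rarest classes, ts b z and + + +, are the double crossovers. Comparing them with the parentals, only the ts allele has switched, so ts is the middle locus and the order is z – ts – b.

ts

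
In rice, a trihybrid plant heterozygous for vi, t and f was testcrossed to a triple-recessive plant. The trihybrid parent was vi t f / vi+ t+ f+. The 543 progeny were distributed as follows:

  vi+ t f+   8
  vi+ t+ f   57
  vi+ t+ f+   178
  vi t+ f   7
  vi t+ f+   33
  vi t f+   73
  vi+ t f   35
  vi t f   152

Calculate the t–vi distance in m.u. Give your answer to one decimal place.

15.3 m.u.

The two rarest classes, vi t+ f and vi+ t f+, are the double crossovers. Comparing them with the parentals, only the t allele has switched, so t is the middle locus and the order is vi – t – f.
Crossovers in the vi–t interval produce the single-crossover classes vi+ t f and vi t+ f+ (35 + 33 = 68) plus the double crossovers (15).
RF(vi–t) = (68 + 15) / 543 = 83/543 = 0.1529 → 15.3 m.u.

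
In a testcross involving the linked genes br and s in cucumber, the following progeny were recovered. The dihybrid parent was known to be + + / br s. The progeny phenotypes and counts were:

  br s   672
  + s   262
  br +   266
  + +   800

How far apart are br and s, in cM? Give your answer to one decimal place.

The recombinant classes are + s and br +: 262 + 266 = 528.
Recombination frequency = 528/2000 = 0.2640 ≈ 26.4%, i.e. 26.4 cM.

26.4 cM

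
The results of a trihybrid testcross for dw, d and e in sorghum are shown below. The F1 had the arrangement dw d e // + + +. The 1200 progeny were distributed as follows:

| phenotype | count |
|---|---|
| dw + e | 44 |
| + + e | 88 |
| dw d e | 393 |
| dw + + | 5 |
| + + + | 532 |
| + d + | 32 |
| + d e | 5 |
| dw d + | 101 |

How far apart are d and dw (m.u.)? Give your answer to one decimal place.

7.2 m.u.

The two rarest classes, + d e and dw + +, are the double crossovers. Comparing them with the parentals, only the dw allele has switched, so dw is the middle locus and the order is d – dw – e.
Crossovers in the d–dw interval produce the single-crossover classes dw + e and + d + (44 + 32 = 76) plus the double crossovers (10).
RF(d–dw) = (76 + 10) / 1200 = 86/1200 = 0.0717 → 7.2 m.u.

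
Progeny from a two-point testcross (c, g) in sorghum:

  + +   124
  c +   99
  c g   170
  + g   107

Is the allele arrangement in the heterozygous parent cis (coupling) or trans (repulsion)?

The two most frequent classes are + + (124) and c g (170); these are the parental (non-recombinant) types.
So the F1 carried + + on one chromosome and c g on the other — the recessive alleles are on the same chromosome (cis / coupling).

cis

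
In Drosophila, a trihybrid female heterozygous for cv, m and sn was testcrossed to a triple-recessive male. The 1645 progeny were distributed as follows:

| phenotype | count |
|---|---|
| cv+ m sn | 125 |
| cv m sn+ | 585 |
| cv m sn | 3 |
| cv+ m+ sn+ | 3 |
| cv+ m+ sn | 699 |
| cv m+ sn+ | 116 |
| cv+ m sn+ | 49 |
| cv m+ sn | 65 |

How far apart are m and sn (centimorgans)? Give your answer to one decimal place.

The two most frequent reciprocal classes, cv m sn+ and cv+ m+ sn, are the parental types, so the F1 was cv m sn+ / cv+ m+ sn.
The two rarest classes, cv m sn and cv+ m+ sn+, are the double crossovers. Comparing them with the parentals, only the sn allele has switched, so sn is the middle locus and the order is cv – sn – m.
Crossovers in the sn–m interval produce the single-crossover classes cv m+ sn+ and cv+ m sn (116 + 125 = 241) plus the double crossovers (6).
RF(sn–m) = (241 + 6) / 1645 = 247/1645 = 0.1502 → 15.0 centimorgans.

15.0 centimorgans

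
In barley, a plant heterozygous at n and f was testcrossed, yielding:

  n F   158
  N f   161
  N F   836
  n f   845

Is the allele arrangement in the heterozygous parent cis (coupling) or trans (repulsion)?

cis

The two most frequent classes are N F (836) and n f (845); these are the parental (non-recombinant) types.
So the F1 carried N F on one chromosome and n f on the other — the recessive alleles are on the same chromosome (cis / coupling).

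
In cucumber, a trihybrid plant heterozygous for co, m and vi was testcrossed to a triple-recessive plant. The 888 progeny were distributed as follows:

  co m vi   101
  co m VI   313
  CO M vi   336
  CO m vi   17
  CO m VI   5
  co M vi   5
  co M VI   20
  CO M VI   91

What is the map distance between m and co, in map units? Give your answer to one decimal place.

5.3 map units

The two most frequent reciprocal classes, CO M vi and co m VI, are the parental types, so the F1 was CO M vi / co m VI.
The two rarest classes, co M vi and CO m VI, are the double crossovers. Comparing them with the parentals, only the co allele has switched, so co is the middle locus and the order is vi – co – m.
Crossovers in the co–m interval produce the single-crossover classes CO m vi and co M VI (17 + 20 = 37) plus the double crossovers (10).
RF(co–m) = (37 + 10) / 888 = 47/888 = 0.0529 → 5.3 map units.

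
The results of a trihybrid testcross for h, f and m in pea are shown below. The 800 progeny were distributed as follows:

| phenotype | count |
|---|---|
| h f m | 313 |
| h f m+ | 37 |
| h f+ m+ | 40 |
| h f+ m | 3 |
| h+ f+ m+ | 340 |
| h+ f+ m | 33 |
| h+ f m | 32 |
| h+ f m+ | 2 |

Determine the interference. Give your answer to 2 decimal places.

The two most frequent reciprocal classes, h+ f+ m+ and h f m, are the parental types, so the F1 was h+ f+ m+ / h f m.
The two rarest classes, h+ f m+ and h f+ m, are the double crossovers. Comparing them with the parentals, only the f allele has switched, so f is the middle locus and the order is m – f – h.
m–f: (70 + 5)/800 = 0.0938; f–h: (72 + 5)/800 = 0.0963.
Expected DCO frequency = 0.0938 × 0.0963 ≈ 0.00903; observed = 5/800 ≈ 0.00625.
Coefficient of coincidence = 0.00625/0.00903 ≈ 0.69; interference = 1 − 0.69 = 0.31.

0.31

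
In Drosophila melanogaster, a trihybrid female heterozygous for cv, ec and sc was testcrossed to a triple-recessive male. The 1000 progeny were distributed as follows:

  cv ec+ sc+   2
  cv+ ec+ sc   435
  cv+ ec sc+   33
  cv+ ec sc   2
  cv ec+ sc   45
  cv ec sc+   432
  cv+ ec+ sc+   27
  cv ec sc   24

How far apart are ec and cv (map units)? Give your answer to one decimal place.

8.2 map units

The two most frequent reciprocal classes, cv+ ec+ sc and cv ec sc+, are the parental types, so the F1 was cv+ ec+ sc / cv ec sc+.
The two rarest classes, cv+ ec sc and cv ec+ sc+, are the double crossovers. Comparing them with the parentals, only the ec allele has switched, so ec is the middle locus and the order is cv – ec – sc.
Crossovers in the cv–ec interval produce the single-crossover classes cv ec+ sc and cv+ ec sc+ (45 + 33 = 78) plus the double crossovers (4).
RF(cv–ec) = (78 + 4) / 1000 = 82/1000 = 0.0820 → 8.2 map units.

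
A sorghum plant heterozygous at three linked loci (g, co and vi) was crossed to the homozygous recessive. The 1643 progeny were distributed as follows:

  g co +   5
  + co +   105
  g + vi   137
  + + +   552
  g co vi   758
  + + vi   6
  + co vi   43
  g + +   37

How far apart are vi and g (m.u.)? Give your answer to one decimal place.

The two most frequent reciprocal classes, + + + and g co vi, are the parental types, so the F1 was + + + / g co vi.
The two rarest classes, + + vi and g co +, are the double crossovers. Comparing them with the parentals, only the vi allele has switched, so vi is the middle locus and the order is g – vi – co.
Crossovers in the g–vi interval produce the single-crossover classes g + + and + co vi (37 + 43 = 80) plus the double crossovers (11).
RF(g–vi) = (80 + 11) / 1643 = 91/1643 = 0.0554 → 5.5 m.u.

5.5 m.u.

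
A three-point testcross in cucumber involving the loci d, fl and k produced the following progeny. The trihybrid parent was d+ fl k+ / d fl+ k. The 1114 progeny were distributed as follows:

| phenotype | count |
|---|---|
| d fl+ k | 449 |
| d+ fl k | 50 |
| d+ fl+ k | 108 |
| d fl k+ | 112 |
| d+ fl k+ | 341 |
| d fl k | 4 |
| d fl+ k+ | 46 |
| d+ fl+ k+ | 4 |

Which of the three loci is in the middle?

The two rarest classes, d+ fl+ k+ and d fl k, are the double crossovers. Comparing them with the parentals, only the fl allele has switched, so fl is the middle locus and the order is k – fl – d.

fl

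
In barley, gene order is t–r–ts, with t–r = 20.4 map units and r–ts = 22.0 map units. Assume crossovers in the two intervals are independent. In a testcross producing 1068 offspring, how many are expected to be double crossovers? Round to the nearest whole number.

48

Map distances give recombination frequencies of 0.204 and 0.220 for the two intervals.
With no interference, expected double-crossover frequency = 0.204 × 0.220 = 0.04488.
Expected number = 0.04488 × 1068 = 47.93 ≈ 48.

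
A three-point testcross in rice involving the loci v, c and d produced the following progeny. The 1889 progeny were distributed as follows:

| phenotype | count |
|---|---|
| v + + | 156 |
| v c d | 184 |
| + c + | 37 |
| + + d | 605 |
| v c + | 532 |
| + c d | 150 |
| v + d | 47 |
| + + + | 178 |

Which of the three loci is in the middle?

The two most frequent reciprocal classes, v c + and + + d, are the parental types, so the F1 was v c + / + + d.
The two rarest classes, + c + and v + d, are the double crossovers. Comparing them with the parentals, only the v allele has switched, so v is the middle locus and the order is d – v – c.

v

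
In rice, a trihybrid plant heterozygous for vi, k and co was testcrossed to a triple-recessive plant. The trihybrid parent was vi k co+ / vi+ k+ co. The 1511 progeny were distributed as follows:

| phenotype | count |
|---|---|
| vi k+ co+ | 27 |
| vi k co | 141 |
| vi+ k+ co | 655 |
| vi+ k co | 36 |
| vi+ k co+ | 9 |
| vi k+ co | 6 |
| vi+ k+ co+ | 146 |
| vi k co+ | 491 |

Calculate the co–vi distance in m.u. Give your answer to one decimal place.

The two rarest classes, vi+ k co+ and vi k+ co, are the double crossovers. Comparing them with the parentals, only the vi allele has switched, so vi is the middle locus and the order is k – vi – co.
Crossovers in the vi–co interval produce the single-crossover classes vi k co and vi+ k+ co+ (141 + 146 = 287) plus the double crossovers (15).
RF(vi–co) = (287 + 15) / 1511 = 302/1511 = 0.1999 → 20.0 m.u.

20.0 m.u.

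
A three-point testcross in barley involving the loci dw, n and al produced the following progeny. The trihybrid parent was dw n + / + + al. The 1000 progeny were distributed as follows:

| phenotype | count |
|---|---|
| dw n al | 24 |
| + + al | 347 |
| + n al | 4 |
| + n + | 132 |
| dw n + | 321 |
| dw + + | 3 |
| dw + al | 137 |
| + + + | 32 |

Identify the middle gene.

The two rarest classes, dw + + and + n al, are the double crossovers. Comparing them with the parentals, only the n allele has switched, so n is the middle locus and the order is dw – n – al.

n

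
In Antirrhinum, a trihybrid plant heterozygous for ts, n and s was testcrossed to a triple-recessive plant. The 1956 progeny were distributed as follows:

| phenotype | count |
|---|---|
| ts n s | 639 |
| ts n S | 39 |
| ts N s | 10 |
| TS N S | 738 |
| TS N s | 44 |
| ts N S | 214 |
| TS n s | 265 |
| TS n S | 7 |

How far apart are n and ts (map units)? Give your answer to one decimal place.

25.4 map units

The two most frequent reciprocal classes, ts n s and TS N S, are the parental types, so the F1 was ts n s / TS N S.
The two rarest classes, ts N s and TS n S, are the double crossovers. Comparing them with the parentals, only the n allele has switched, so n is the middle locus and the order is ts – n – s.
Crossovers in the ts–n interval produce the single-crossover classes TS n s and ts N S (265 + 214 = 479) plus the double crossovers (17).
RF(ts–n) = (479 + 17) / 1956 = 496/1956 = 0.2536 → 25.4 map units.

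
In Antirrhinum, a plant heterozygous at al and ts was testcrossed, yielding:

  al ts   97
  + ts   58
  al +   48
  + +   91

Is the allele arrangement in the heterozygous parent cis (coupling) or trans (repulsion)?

cis

The two most frequent classes are + + (91) and al ts (97); these are the parental (non-recombinant) types.
So the F1 carried + + on one chromosome and al ts on the other — the recessive alleles are on the same chromosome (cis / coupling).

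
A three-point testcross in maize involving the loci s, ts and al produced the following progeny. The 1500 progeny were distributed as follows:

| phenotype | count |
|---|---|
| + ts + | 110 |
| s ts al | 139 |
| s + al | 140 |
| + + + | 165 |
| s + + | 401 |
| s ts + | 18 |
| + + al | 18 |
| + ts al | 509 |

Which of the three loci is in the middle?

ts

The two most frequent reciprocal classes, s + + and + ts al, are the parental types, so the F1 was s + + / + ts al.
The two rarest classes, s ts + and + + al, are the double crossovers. Comparing them with the parentals, only the ts allele has switched, so ts is the middle locus and the order is s – ts – al.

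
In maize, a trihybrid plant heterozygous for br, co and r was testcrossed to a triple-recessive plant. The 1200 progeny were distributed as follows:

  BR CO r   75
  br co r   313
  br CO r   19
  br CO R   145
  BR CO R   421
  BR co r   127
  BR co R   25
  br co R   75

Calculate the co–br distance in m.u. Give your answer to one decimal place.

26.3 m.u.

The two most frequent reciprocal classes, BR CO R and br co r, are the parental types, so the F1 was BR CO R / br co r.
The two rarest classes, BR co R and br CO r, are the double crossovers. Comparing them with the parentals, only the co allele has switched, so co is the middle locus and the order is br – co – r.
Crossovers in the br–co interval produce the single-crossover classes br CO R and BR co r (145 + 127 = 272) plus the double crossovers (44).
RF(br–co) = (272 + 44) / 1200 = 316/1200 = 0.2633 → 26.3 m.u.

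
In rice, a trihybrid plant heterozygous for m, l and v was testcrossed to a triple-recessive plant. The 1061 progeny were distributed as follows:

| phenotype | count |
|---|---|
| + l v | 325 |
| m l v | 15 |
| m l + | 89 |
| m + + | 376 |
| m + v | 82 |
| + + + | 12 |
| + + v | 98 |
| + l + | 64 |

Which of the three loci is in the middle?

The two most frequent reciprocal classes, m + + and + l v, are the parental types, so the F1 was m + + / + l v.
The two rarest classes, + + + and m l v, are the double crossovers. Comparing them with the parentals, only the m allele has switched, so m is the middle locus and the order is l – m – v.

m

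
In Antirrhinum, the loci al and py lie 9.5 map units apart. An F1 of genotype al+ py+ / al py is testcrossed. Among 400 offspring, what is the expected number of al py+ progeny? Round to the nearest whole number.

19

A map distance of 9.5 map units corresponds to a recombination frequency of 0.095.
The F1 is al+ py+ / al py, so al py+ is a recombinant gamete class with expected frequency r/2 = 0.095/2 = 0.0475.
Expected number = 0.0475 × 400 = 19.00 ≈ 19.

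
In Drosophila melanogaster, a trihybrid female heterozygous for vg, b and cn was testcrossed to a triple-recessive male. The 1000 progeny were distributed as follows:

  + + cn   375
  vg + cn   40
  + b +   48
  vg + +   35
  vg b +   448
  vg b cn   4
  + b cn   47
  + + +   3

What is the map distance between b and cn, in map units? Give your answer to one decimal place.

The two most frequent reciprocal classes, + + cn and vg b +, are the parental types, so the F1 was + + cn / vg b +.
The two rarest classes, + + + and vg b cn, are the double crossovers. Comparing them with the parentals, only the cn allele has switched, so cn is the middle locus and the order is vg – cn – b.
Crossovers in the cn–b interval produce the single-crossover classes + b cn and vg + + (47 + 35 = 82) plus the double crossovers (7).
RF(cn–b) = (82 + 7) / 1000 = 89/1000 = 0.0890 → 8.9 map units.

8.9 map units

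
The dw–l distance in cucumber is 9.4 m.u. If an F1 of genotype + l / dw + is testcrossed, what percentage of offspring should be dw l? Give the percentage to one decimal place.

A map distance of 9.4 m.u. corresponds to a recombination frequency of 0.094.
The F1 is + l / dw +, so dw l is a recombinant gamete class with expected frequency r/2 = 0.094/2 = 0.0470.
That is 0.0470 = 4.7% of the progeny.

4.7%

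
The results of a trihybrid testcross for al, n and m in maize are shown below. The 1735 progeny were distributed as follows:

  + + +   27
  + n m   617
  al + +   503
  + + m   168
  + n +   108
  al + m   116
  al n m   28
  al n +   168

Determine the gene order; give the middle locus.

The two most frequent reciprocal classes, + n m and al + +, are the parental types, so the F1 was + n m / al + +.
The two rarest classes, al n m and + + +, are the double crossovers. Comparing them with the parentals, only the al allele has switched, so al is the middle locus and the order is n – al – m.

al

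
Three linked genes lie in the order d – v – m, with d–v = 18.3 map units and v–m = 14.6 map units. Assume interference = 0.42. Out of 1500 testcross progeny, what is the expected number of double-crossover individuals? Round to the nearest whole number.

23

Map distances give recombination frequencies of 0.183 and 0.146 for the two intervals.
With interference 0.42 (so coincidence = 0.58), expected double-crossover frequency = 0.183 × 0.146 × 0.58 = 0.01550.
Expected number = 0.01550 × 1500 = 23.24 ≈ 23.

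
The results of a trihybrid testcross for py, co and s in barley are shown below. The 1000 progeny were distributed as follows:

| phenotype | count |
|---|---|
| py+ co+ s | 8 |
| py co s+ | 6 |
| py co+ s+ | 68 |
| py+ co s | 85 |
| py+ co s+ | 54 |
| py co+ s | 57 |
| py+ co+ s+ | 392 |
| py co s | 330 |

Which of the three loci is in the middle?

s

The two most frequent reciprocal classes, py+ co+ s+ and py co s, are the parental types, so the F1 was py+ co+ s+ / py co s.
The two rarest classes, py+ co+ s and py co s+, are the double crossovers. Comparing them with the parentals, only the s allele has switched, so s is the middle locus and the order is co – s – py.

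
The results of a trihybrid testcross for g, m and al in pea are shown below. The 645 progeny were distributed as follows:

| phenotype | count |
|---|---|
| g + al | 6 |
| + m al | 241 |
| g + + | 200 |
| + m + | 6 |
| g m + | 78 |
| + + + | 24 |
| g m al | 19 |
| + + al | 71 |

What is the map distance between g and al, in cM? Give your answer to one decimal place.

8.5 cM

The two most frequent reciprocal classes, g + + and + m al, are the parental types, so the F1 was g + + / + m al.
The two rarest classes, g + al and + m +, are the double crossovers. Comparing them with the parentals, only the al allele has switched, so al is the middle locus and the order is g – al – m.
Crossovers in the g–al interval produce the single-crossover classes + + + and g m al (24 + 19 = 43) plus the double crossovers (12).
RF(g–al) = (43 + 12) / 645 = 55/645 = 0.0853 → 8.5 cM.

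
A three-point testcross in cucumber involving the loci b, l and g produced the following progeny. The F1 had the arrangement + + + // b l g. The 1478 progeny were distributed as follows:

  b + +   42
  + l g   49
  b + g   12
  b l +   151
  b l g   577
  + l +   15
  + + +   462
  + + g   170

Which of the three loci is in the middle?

l

The two rarest classes, + l + and b + g, are the double crossovers. Comparing them with the parentals, only the l allele has switched, so l is the middle locus and the order is b – l – g.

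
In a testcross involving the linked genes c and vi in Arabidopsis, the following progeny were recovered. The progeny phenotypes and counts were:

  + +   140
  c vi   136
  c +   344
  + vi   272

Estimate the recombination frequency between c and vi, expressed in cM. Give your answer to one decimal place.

30.9 cM

The two most frequent classes, + vi (272) and c + (344), are the parental types, so the F1 was + vi / c +.
The recombinant classes are + + and c vi: 140 + 136 = 276.
Recombination frequency = 276/892 = 0.3094 ≈ 30.9%, i.e. 30.9 cM.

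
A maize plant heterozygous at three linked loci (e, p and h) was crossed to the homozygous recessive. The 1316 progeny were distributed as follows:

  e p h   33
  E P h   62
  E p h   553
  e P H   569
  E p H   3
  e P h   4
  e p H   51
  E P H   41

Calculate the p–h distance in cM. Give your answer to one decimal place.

9.1 cM

The two most frequent reciprocal classes, E p h and e P H, are the parental types, so the F1 was E p h / e P H.
The two rarest classes, E p H and e P h, are the double crossovers. Comparing them with the parentals, only the h allele has switched, so h is the middle locus and the order is e – h – p.
Crossovers in the h–p interval produce the single-crossover classes E P h and e p H (62 + 51 = 113) plus the double crossovers (7).
RF(h–p) = (113 + 7) / 1316 = 120/1316 = 0.0912 → 9.1 cM.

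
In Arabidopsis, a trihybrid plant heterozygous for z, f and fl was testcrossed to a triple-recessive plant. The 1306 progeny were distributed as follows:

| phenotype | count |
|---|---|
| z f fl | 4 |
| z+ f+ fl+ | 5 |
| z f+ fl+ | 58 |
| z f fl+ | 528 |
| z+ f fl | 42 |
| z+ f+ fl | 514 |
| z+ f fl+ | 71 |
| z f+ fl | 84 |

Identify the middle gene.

The two most frequent reciprocal classes, z+ f+ fl and z f fl+, are the parental types, so the F1 was z+ f+ fl / z f fl+.
The two rarest classes, z+ f+ fl+ and z f fl, are the double crossovers. Comparing them with the parentals, only the fl allele has switched, so fl is the middle locus and the order is f – fl – z.

fl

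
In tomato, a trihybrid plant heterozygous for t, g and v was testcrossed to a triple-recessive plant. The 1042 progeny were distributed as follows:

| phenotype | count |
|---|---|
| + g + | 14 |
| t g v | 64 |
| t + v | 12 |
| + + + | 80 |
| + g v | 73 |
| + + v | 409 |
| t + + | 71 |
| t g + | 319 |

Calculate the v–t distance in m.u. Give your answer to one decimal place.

16.3 m.u.

The two most frequent reciprocal classes, + + v and t g +, are the parental types, so the F1 was + + v / t g +.
The two rarest classes, t + v and + g +, are the double crossovers. Comparing them with the parentals, only the t allele has switched, so t is the middle locus and the order is v – t – g.
Crossovers in the v–t interval produce the single-crossover classes + + + and t g v (80 + 64 = 144) plus the double crossovers (26).
RF(v–t) = (144 + 26) / 1042 = 170/1042 = 0.1631 → 16.3 m.u.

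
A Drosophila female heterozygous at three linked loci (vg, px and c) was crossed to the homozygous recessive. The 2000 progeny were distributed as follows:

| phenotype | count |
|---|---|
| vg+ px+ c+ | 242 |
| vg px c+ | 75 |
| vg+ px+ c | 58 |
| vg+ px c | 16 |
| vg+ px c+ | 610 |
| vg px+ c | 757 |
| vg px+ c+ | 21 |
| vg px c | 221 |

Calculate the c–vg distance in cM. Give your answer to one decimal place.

8.5 cM

The two most frequent reciprocal classes, vg px+ c and vg+ px c+, are the parental types, so the F1 was vg px+ c / vg+ px c+.
The two rarest classes, vg px+ c+ and vg+ px c, are the double crossovers. Comparing them with the parentals, only the c allele has switched, so c is the middle locus and the order is px – c – vg.
Crossovers in the c–vg interval produce the single-crossover classes vg+ px+ c and vg px c+ (58 + 75 = 133) plus the double crossovers (37).
RF(c–vg) = (133 + 37) / 2000 = 170/2000 = 0.0850 → 8.5 cM.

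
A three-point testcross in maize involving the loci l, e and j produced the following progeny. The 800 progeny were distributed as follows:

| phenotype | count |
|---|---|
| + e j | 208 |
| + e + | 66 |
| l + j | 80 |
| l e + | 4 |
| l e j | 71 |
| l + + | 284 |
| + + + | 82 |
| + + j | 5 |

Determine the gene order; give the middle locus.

e

The two most frequent reciprocal classes, + e j and l + +, are the parental types, so the F1 was + e j / l + +.
The two rarest classes, + + j and l e +, are the double crossovers. Comparing them with the parentals, only the e allele has switched, so e is the middle locus and the order is j – e – l.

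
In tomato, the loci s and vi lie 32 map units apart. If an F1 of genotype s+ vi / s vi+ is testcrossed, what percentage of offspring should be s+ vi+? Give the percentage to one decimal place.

16.0%

A map distance of 32 map units corresponds to a recombination frequency of 0.320.
The F1 is s+ vi / s vi+, so s+ vi+ is a recombinant gamete class with expected frequency r/2 = 0.320/2 = 0.1600.
That is 0.1600 = 16.0% of the progeny.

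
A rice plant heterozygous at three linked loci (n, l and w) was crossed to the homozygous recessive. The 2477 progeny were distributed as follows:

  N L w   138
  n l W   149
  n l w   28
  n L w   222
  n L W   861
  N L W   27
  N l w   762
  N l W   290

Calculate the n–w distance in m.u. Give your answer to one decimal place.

22.9 m.u.

The two most frequent reciprocal classes, n L W and N l w, are the parental types, so the F1 was n L W / N l w.
The two rarest classes, N L W and n l w, are the double crossovers. Comparing them with the parentals, only the n allele has switched, so n is the middle locus and the order is w – n – l.
Crossovers in the w–n interval produce the single-crossover classes n L w and N l W (222 + 290 = 512) plus the double crossovers (55).
RF(w–n) = (512 + 55) / 2477 = 567/2477 = 0.2289 → 22.9 m.u.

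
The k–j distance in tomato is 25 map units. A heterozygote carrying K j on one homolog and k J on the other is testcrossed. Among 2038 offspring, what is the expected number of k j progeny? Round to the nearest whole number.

255

A map distance of 25 map units corresponds to a recombination frequency of 0.250.
The F1 is K j / k J, so k j is a recombinant gamete class with expected frequency r/2 = 0.250/2 = 0.1250.
Expected number = 0.1250 × 2038 = 254.75 ≈ 255.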